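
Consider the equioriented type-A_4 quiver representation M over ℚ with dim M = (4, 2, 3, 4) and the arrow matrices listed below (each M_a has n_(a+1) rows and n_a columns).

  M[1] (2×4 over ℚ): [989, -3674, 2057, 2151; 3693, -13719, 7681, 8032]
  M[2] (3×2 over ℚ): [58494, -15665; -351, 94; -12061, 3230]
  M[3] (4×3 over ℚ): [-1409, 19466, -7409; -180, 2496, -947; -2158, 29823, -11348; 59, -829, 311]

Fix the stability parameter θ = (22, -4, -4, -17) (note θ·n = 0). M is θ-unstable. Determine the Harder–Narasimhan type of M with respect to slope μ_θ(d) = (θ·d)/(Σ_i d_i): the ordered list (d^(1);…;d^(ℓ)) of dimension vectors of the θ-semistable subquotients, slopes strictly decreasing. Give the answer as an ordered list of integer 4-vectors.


Barcode: M ≅ I[1,1]^2, I[1,4]^2, I[3,4], I[4,4]. HN layers by μ_θ (4 steps, strictly decreasing):
  μ^(1)=22; μ^(2)=-3/4; μ^(3)=-21/2; μ^(4)=-17

((2, 0, 0, 0); (2, 2, 2, 2); (0, 0, 1, 1); (0, 0, 0, 1))


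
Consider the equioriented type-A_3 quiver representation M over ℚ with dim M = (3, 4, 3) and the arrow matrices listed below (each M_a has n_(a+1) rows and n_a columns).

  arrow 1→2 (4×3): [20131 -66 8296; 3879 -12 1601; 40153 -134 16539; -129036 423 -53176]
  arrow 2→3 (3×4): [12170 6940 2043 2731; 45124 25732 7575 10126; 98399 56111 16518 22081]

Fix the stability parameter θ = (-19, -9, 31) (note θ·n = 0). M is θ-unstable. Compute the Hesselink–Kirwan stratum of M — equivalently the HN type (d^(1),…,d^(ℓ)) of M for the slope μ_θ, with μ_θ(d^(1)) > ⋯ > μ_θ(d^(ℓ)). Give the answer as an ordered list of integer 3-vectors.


Via rank(M_{q-1}∘⋯∘M_p): M ≅ I[1,3]^3, I[2,2].
μ_θ-semistable layers: μ^(1)=31; μ^(2)=-9; μ^(3)=-19

((0, 0, 3); (0, 4, 0); (3, 0, 0))


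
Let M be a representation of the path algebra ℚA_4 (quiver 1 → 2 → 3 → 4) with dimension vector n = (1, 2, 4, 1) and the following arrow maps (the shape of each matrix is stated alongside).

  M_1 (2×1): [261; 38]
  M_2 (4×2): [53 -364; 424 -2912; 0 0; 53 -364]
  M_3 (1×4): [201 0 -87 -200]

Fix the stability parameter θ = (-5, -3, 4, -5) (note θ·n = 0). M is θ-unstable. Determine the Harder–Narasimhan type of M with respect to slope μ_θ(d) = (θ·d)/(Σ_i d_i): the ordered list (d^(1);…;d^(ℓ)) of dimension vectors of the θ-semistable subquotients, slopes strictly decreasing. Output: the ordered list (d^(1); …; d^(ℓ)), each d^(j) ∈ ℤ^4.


Barcode: M ≅ I[1,4], I[2,2], I[3,3]^3. HN layers by μ_θ (4 steps, strictly decreasing):
  μ^(1)=4; μ^(2)=-1/2; μ^(3)=-3; μ^(4)=-5

((0, 0, 3, 0); (0, 0, 1, 1); (0, 2, 0, 0); (1, 0, 0, 0))


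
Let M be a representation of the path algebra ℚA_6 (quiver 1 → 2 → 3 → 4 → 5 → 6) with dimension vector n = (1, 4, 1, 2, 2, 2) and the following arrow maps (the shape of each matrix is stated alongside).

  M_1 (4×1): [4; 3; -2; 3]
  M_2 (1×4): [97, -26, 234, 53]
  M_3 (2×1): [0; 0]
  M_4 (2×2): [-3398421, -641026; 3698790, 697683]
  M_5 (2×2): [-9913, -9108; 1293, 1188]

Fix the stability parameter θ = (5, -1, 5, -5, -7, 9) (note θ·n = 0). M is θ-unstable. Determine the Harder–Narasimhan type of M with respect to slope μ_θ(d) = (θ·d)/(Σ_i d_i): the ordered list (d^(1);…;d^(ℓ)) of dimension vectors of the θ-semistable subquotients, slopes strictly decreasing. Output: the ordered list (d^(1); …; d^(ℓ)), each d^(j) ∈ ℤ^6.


Interval decomposition of M: I[1,3], I[2,2]^3, I[4,5], I[4,6], I[6,6].
HN type (ℓ=5): μ^(1)=9; μ^(2)=5; μ^(3)=2; μ^(4)=-1; μ^(5)=-6

((0, 0, 0, 0, 0, 2); (0, 0, 1, 0, 0, 0); (1, 1, 0, 0, 0, 0); (0, 3, 0, 0, 0, 0); (0, 0, 0, 2, 2, 0))


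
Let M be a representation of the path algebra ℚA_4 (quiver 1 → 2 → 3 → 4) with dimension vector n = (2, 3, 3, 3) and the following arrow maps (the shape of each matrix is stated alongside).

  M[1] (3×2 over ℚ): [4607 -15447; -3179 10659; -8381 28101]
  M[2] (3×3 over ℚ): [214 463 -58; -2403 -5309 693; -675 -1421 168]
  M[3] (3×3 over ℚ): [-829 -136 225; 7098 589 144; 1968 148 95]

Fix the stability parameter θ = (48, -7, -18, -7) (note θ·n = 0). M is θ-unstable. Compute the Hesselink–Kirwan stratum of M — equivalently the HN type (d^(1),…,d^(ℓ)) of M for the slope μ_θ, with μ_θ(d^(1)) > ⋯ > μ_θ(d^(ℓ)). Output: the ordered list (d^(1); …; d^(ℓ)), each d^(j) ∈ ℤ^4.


Interval decomposition of M: I[1,1], I[1,4], I[2,4]^2.
HN type (ℓ=4): μ^(1)=48; μ^(2)=4; μ^(3)=-7; μ^(4)=-25/2

((1, 0, 0, 0); (1, 1, 1, 1); (0, 0, 0, 2); (0, 2, 2, 0))


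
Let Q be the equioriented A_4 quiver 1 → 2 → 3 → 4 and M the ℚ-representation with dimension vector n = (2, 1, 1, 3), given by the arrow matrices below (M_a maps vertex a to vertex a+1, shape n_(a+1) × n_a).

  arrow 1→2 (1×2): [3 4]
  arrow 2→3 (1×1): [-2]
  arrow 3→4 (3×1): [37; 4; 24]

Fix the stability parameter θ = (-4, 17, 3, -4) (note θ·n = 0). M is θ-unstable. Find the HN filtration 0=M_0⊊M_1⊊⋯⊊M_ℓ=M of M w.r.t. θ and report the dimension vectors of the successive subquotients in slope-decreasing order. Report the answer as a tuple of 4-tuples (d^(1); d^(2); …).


Barcode: M ≅ I[1,1], I[1,4], I[4,4]^2. HN layers by μ_θ (2 steps, strictly decreasing):
  μ^(1)=16/3; μ^(2)=-4

((0, 1, 1, 1); (2, 0, 0, 2))


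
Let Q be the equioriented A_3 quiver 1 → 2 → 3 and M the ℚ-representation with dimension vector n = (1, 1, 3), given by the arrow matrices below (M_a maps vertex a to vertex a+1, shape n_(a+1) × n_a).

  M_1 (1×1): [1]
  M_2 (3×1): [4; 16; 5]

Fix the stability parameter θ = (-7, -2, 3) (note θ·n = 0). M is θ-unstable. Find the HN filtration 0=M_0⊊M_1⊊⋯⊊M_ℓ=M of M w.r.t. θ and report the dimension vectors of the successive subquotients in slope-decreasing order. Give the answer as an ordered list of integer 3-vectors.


Barcode: M ≅ I[1,3], I[3,3]^2. HN layers by μ_θ (3 steps, strictly decreasing):
  μ^(1)=3; μ^(2)=-2; μ^(3)=-7

((0, 0, 3); (0, 1, 0); (1, 0, 0))


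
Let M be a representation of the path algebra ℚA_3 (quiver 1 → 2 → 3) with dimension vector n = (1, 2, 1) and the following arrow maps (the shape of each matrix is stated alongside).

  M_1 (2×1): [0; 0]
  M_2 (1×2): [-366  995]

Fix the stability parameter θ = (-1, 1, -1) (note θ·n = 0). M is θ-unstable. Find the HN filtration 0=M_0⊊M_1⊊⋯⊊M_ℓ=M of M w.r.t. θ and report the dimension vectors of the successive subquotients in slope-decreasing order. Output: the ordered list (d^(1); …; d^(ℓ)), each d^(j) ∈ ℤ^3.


Barcode: M ≅ I[1,1], I[2,2], I[2,3]. HN layers by μ_θ (3 steps, strictly decreasing):
  μ^(1)=1; μ^(2)=0; μ^(3)=-1

((0, 1, 0); (0, 1, 1); (1, 0, 0))


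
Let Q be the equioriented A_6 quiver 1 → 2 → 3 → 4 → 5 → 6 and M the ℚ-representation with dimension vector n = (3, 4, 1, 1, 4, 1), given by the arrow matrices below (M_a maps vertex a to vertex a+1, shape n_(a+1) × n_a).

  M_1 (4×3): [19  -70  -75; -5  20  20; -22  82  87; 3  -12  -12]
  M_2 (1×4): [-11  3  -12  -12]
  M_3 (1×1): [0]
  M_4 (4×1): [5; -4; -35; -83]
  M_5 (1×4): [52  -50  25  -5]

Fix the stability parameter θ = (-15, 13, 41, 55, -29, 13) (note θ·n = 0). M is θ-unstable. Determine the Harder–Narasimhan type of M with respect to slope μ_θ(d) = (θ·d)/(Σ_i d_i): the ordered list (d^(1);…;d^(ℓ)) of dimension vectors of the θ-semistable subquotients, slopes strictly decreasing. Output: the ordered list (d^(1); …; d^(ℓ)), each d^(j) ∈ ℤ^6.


Via rank(M_{q-1}∘⋯∘M_p): M ≅ I[1,1], I[1,2], I[1,3], I[2,2]^2, I[4,5], I[5,5]^2, I[5,6].
μ_θ-semistable layers: μ^(1)=41; μ^(2)=13; μ^(3)=-15; μ^(4)=-29

((0, 0, 1, 0, 0, 0); (0, 4, 0, 1, 1, 1); (3, 0, 0, 0, 0, 0); (0, 0, 0, 0, 3, 0))


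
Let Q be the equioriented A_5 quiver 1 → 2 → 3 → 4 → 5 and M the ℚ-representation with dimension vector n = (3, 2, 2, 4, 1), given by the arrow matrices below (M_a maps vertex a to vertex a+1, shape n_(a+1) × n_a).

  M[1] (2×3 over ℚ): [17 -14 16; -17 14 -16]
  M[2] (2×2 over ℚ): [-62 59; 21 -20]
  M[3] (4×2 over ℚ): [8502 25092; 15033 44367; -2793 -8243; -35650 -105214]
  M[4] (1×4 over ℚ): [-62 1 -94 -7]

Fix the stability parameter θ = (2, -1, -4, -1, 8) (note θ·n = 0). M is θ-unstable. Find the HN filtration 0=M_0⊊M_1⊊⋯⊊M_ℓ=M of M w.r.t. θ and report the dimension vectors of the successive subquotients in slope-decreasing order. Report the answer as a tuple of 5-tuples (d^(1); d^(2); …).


Via rank(M_{q-1}∘⋯∘M_p): M ≅ I[1,1]^2, I[1,5], I[2,4], I[4,4]^2.
μ_θ-semistable layers: μ^(1)=8; μ^(2)=2; μ^(3)=-1; μ^(4)=-5/2

((0, 0, 0, 0, 1); (2, 0, 0, 0, 0); (1, 1, 1, 4, 0); (0, 1, 1, 0, 0))


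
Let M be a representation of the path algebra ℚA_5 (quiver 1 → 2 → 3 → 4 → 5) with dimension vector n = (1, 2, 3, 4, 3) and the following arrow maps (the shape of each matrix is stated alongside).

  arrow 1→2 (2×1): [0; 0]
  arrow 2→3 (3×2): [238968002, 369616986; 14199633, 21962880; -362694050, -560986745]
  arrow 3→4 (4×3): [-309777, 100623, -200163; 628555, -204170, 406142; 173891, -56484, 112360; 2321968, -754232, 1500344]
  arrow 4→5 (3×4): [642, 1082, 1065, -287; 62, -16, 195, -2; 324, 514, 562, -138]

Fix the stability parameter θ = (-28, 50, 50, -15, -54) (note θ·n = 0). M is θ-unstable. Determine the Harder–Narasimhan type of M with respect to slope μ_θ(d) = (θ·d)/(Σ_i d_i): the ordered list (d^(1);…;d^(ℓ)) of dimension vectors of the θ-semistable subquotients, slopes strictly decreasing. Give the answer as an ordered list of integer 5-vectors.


Via rank(M_{q-1}∘⋯∘M_p): M ≅ I[1,1], I[2,3], I[2,4], I[3,5], I[4,5]^2.
μ_θ-semistable layers: μ^(1)=50; μ^(2)=85/3; μ^(3)=-19/3; μ^(4)=-28; μ^(5)=-69/2

((0, 1, 1, 0, 0); (0, 1, 1, 1, 0); (0, 0, 1, 1, 1); (1, 0, 0, 0, 0); (0, 0, 0, 2, 2))


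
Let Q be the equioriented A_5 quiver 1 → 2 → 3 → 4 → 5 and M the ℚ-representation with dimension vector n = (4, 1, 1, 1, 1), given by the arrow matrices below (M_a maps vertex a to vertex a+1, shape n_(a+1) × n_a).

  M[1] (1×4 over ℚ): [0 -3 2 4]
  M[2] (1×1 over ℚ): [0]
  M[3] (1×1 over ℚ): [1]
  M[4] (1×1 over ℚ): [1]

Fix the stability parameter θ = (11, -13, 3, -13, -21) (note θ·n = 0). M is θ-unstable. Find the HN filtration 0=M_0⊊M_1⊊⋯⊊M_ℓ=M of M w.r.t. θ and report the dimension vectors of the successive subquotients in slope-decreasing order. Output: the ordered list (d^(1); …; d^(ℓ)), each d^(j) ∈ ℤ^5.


Interval decomposition of M: I[1,1]^3, I[1,2], I[3,5].
HN type (ℓ=3): μ^(1)=11; μ^(2)=-1; μ^(3)=-31/3

((3, 0, 0, 0, 0); (1, 1, 0, 0, 0); (0, 0, 1, 1, 1))


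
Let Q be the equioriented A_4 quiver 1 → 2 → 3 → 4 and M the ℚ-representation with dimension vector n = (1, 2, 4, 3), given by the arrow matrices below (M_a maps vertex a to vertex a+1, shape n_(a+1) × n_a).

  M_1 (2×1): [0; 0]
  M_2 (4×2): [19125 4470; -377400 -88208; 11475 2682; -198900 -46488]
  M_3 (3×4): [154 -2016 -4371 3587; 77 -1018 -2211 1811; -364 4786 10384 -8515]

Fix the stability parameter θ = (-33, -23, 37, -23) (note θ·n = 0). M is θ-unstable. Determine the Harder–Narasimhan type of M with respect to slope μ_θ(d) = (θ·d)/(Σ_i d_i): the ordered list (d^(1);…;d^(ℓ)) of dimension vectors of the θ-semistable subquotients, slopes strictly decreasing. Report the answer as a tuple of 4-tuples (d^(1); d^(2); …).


Barcode: M ≅ I[1,1], I[2,2], I[2,4], I[3,3], I[3,4]^2. HN layers by μ_θ (4 steps, strictly decreasing):
  μ^(1)=37; μ^(2)=7; μ^(3)=-23; μ^(4)=-33

((0, 0, 1, 0); (0, 0, 3, 3); (0, 2, 0, 0); (1, 0, 0, 0))


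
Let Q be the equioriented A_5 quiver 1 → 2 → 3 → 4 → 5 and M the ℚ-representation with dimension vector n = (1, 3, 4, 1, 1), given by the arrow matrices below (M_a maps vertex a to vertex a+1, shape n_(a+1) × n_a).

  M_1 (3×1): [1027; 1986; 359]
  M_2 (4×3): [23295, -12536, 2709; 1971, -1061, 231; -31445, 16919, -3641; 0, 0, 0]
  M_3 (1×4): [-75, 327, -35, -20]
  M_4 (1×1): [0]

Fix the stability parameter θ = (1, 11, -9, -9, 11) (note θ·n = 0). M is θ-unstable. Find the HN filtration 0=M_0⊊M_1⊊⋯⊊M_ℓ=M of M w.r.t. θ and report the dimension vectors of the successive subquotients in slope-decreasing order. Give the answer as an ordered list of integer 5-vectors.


Barcode: M ≅ I[1,2], I[2,3], I[2,4], I[3,3]^2, I[5,5]. HN layers by μ_θ (4 steps, strictly decreasing):
  μ^(1)=11; μ^(2)=1; μ^(3)=-7/3; μ^(4)=-9

((0, 1, 0, 0, 1); (1, 1, 1, 0, 0); (0, 1, 1, 1, 0); (0, 0, 2, 0, 0))


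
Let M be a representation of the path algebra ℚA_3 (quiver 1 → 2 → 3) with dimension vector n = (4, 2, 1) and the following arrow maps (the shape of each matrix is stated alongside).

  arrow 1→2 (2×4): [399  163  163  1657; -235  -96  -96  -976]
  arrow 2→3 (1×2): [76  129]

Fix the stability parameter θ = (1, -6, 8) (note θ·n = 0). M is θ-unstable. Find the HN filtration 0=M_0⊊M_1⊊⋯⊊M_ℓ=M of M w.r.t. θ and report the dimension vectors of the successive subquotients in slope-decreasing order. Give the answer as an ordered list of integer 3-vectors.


Via rank(M_{q-1}∘⋯∘M_p): M ≅ I[1,1]^2, I[1,2], I[1,3].
μ_θ-semistable layers: μ^(1)=8; μ^(2)=1; μ^(3)=-5/2

((0, 0, 1); (2, 0, 0); (2, 2, 0))


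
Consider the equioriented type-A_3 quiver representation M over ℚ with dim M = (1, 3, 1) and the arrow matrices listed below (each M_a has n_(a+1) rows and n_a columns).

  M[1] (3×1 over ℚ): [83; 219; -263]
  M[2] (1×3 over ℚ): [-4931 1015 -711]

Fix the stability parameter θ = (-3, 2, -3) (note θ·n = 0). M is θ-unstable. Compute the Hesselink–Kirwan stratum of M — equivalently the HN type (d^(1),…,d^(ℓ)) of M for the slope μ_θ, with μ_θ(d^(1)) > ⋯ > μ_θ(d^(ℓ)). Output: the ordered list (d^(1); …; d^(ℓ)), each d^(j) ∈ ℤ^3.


Via rank(M_{q-1}∘⋯∘M_p): M ≅ I[1,3], I[2,2]^2.
μ_θ-semistable layers: μ^(1)=2; μ^(2)=-1/2; μ^(3)=-3

((0, 2, 0); (0, 1, 1); (1, 0, 0))


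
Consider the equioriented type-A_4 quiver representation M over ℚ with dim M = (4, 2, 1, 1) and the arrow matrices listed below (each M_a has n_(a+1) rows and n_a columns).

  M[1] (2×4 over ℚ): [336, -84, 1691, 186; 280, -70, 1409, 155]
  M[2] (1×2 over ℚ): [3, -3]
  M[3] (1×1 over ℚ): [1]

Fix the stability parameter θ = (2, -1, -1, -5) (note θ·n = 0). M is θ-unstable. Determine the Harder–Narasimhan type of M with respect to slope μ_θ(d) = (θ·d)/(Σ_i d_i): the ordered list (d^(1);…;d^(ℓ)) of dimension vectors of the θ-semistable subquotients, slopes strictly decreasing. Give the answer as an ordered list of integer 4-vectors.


Barcode: M ≅ I[1,1]^2, I[1,2], I[1,4]. HN layers by μ_θ (3 steps, strictly decreasing):
  μ^(1)=2; μ^(2)=1/2; μ^(3)=-5/4

((2, 0, 0, 0); (1, 1, 0, 0); (1, 1, 1, 1))


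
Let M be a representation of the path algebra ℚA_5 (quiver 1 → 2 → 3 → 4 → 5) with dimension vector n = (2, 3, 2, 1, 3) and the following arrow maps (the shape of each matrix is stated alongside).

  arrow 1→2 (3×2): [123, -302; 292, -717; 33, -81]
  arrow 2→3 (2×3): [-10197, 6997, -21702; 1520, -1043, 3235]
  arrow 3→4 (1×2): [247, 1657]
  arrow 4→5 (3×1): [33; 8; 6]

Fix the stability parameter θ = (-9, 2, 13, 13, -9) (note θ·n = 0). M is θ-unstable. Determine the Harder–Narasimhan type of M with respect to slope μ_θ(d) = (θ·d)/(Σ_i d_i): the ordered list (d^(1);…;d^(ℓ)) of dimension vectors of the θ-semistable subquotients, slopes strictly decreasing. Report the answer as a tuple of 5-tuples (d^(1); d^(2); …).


Barcode: M ≅ I[1,3], I[1,5], I[2,2], I[5,5]^2. HN layers by μ_θ (4 steps, strictly decreasing):
  μ^(1)=13; μ^(2)=17/3; μ^(3)=2; μ^(4)=-9

((0, 0, 1, 0, 0); (0, 0, 1, 1, 1); (0, 3, 0, 0, 0); (2, 0, 0, 0, 2))


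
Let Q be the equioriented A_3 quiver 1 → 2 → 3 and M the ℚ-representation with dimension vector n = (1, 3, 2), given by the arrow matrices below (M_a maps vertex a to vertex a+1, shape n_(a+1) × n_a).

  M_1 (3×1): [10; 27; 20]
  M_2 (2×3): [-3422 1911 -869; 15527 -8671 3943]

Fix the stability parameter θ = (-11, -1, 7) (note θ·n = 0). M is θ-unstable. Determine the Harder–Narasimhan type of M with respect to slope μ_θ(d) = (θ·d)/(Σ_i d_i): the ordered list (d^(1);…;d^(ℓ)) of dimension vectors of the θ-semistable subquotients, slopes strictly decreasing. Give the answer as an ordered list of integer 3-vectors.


Barcode: M ≅ I[1,3], I[2,2], I[2,3]. HN layers by μ_θ (3 steps, strictly decreasing):
  μ^(1)=7; μ^(2)=-1; μ^(3)=-11

((0, 0, 2); (0, 3, 0); (1, 0, 0))


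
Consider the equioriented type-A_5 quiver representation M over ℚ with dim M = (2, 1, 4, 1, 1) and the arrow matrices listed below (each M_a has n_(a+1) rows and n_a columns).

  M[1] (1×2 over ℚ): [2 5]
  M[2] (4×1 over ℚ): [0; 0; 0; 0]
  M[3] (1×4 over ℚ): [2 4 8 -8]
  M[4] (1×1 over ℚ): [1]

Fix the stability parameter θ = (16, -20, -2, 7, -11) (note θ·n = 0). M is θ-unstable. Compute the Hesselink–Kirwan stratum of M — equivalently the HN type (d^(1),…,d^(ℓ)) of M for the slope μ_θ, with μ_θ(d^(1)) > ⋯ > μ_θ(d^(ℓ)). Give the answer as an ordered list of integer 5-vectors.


Via rank(M_{q-1}∘⋯∘M_p): M ≅ I[1,1], I[1,2], I[3,3]^3, I[3,5].
μ_θ-semistable layers: μ^(1)=16; μ^(2)=-2

((1, 0, 0, 0, 0); (1, 1, 4, 1, 1))


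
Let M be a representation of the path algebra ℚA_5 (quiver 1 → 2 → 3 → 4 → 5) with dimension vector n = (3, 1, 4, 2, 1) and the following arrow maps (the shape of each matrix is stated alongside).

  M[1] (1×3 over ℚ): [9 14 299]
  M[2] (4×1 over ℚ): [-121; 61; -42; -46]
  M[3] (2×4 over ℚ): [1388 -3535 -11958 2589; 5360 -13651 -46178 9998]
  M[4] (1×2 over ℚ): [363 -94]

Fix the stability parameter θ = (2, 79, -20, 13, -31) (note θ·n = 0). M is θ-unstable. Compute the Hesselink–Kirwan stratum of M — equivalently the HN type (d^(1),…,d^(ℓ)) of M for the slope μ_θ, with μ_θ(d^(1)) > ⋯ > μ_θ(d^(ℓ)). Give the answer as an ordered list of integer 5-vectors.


Barcode: M ≅ I[1,1]^2, I[1,5], I[3,3]^2, I[3,4]. HN layers by μ_θ (4 steps, strictly decreasing):
  μ^(1)=13; μ^(2)=41/4; μ^(3)=2; μ^(4)=-20

((0, 0, 0, 1, 0); (0, 1, 1, 1, 1); (3, 0, 0, 0, 0); (0, 0, 3, 0, 0))


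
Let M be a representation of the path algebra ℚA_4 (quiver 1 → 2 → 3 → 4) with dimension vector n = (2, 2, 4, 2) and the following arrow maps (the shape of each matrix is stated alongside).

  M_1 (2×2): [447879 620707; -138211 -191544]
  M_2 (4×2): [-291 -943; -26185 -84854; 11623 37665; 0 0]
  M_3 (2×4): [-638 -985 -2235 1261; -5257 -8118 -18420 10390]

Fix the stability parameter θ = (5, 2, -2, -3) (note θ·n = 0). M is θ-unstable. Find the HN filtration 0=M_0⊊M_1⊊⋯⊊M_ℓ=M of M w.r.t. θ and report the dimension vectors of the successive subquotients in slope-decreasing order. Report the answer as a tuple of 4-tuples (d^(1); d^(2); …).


Via rank(M_{q-1}∘⋯∘M_p): M ≅ I[1,4]^2, I[3,3]^2.
μ_θ-semistable layers: μ^(1)=1/2; μ^(2)=-2

((2, 2, 2, 2); (0, 0, 2, 0))


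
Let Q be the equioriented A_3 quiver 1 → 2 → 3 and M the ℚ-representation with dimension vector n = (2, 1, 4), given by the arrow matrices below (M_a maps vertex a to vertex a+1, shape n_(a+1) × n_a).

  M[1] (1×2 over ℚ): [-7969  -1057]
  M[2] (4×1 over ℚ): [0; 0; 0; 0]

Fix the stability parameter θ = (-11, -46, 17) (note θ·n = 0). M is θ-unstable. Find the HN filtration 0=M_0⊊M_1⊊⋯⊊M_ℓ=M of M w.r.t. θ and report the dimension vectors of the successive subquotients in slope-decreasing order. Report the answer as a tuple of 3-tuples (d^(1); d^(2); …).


Interval decomposition of M: I[1,1], I[1,2], I[3,3]^4.
HN type (ℓ=3): μ^(1)=17; μ^(2)=-11; μ^(3)=-57/2

((0, 0, 4); (1, 0, 0); (1, 1, 0))


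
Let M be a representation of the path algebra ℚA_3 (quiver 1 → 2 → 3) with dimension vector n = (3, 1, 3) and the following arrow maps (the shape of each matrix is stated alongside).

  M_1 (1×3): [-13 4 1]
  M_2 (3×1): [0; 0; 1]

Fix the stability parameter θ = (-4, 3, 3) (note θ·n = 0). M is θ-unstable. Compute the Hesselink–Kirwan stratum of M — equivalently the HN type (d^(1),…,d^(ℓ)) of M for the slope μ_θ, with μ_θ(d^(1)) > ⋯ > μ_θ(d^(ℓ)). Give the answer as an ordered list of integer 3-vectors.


Interval decomposition of M: I[1,1]^2, I[1,3], I[3,3]^2.
HN type (ℓ=2): μ^(1)=3; μ^(2)=-4

((0, 1, 3); (3, 0, 0))


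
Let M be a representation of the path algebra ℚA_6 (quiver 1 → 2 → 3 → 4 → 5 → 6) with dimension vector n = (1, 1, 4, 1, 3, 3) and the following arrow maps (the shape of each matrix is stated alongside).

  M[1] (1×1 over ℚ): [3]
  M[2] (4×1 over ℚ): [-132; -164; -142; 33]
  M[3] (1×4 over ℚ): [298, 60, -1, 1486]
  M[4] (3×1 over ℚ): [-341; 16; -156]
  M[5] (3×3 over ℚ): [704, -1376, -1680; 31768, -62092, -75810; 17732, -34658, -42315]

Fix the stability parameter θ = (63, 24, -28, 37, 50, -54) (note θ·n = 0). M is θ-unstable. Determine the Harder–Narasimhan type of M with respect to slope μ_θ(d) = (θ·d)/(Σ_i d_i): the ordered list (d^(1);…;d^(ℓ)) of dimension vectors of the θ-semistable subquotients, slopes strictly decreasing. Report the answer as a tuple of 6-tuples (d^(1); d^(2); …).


Interval decomposition of M: I[1,5], I[3,3]^3, I[5,5], I[5,6], I[6,6]^2.
HN type (ℓ=6): μ^(1)=50; μ^(2)=37; μ^(3)=59/3; μ^(4)=-2; μ^(5)=-28; μ^(6)=-54

((0, 0, 0, 0, 2, 0); (0, 0, 0, 1, 0, 0); (1, 1, 1, 0, 0, 0); (0, 0, 0, 0, 1, 1); (0, 0, 3, 0, 0, 0); (0, 0, 0, 0, 0, 2))


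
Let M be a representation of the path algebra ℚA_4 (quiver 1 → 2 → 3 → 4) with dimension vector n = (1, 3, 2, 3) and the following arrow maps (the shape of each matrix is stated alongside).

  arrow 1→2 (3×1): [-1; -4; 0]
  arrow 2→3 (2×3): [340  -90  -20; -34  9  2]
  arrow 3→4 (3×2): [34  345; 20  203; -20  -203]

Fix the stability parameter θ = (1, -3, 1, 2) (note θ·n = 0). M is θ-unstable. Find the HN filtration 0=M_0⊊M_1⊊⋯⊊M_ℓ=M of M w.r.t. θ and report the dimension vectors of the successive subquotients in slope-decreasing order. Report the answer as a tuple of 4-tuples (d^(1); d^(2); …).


Barcode: M ≅ I[1,4], I[2,2]^2, I[3,4], I[4,4]. HN layers by μ_θ (4 steps, strictly decreasing):
  μ^(1)=2; μ^(2)=1; μ^(3)=-1; μ^(4)=-3

((0, 0, 0, 3); (0, 0, 2, 0); (1, 1, 0, 0); (0, 2, 0, 0))


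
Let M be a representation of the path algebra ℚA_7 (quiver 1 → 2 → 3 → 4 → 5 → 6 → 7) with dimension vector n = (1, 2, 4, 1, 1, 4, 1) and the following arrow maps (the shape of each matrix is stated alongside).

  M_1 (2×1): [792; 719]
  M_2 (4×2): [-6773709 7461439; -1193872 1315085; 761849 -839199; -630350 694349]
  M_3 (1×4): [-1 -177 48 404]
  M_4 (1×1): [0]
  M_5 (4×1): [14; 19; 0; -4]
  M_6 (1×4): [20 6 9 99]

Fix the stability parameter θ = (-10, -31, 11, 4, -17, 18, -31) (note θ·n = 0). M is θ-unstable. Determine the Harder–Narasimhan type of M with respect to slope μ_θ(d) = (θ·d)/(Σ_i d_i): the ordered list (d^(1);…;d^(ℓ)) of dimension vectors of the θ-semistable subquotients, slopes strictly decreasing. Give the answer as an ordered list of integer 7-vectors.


Barcode: M ≅ I[1,3], I[2,4], I[3,3]^2, I[5,7], I[6,6]^3. HN layers by μ_θ (7 steps, strictly decreasing):
  μ^(1)=18; μ^(2)=11; μ^(3)=15/2; μ^(4)=-13/2; μ^(5)=-17; μ^(6)=-41/2; μ^(7)=-31

((0, 0, 0, 0, 0, 3, 0); (0, 0, 3, 0, 0, 0, 0); (0, 0, 1, 1, 0, 0, 0); (0, 0, 0, 0, 0, 1, 1); (0, 0, 0, 0, 1, 0, 0); (1, 1, 0, 0, 0, 0, 0); (0, 1, 0, 0, 0, 0, 0))


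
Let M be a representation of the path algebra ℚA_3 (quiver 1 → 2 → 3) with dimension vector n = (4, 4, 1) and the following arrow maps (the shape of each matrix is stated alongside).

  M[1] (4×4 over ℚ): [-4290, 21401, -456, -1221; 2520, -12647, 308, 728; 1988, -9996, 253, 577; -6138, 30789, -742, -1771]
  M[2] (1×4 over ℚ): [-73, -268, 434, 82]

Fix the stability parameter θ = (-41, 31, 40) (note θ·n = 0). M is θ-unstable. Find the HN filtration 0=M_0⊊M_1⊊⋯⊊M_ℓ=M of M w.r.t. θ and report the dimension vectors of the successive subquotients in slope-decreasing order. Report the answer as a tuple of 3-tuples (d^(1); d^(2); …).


Barcode: M ≅ I[1,1], I[1,2]^2, I[1,3], I[2,2]. HN layers by μ_θ (3 steps, strictly decreasing):
  μ^(1)=40; μ^(2)=31; μ^(3)=-41

((0, 0, 1); (0, 4, 0); (4, 0, 0))


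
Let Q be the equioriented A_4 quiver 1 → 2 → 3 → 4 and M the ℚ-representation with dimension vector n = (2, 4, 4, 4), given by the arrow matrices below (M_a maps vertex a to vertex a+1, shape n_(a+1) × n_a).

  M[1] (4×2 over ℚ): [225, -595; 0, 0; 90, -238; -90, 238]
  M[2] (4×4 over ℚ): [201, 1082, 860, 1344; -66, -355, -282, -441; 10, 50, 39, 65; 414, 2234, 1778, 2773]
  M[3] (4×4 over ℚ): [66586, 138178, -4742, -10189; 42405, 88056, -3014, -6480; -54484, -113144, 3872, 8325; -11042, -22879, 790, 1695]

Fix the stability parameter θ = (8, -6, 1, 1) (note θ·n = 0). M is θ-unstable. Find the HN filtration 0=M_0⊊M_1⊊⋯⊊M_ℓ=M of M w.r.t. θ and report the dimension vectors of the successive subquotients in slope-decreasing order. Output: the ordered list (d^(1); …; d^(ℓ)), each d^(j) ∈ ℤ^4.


Barcode: M ≅ I[1,1], I[1,4], I[2,4]^3. HN layers by μ_θ (3 steps, strictly decreasing):
  μ^(1)=8; μ^(2)=1; μ^(3)=-6

((1, 0, 0, 0); (1, 1, 4, 4); (0, 3, 0, 0))


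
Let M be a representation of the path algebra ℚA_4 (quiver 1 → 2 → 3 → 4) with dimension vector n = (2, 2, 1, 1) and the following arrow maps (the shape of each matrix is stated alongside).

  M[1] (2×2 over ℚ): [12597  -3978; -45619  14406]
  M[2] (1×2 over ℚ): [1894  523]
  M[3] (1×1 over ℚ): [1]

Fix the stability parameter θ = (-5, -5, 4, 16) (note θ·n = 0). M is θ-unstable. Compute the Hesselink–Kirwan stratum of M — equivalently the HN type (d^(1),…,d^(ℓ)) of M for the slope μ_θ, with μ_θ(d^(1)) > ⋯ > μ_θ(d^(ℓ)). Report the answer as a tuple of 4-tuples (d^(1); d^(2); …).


Barcode: M ≅ I[1,1], I[1,4], I[2,2]. HN layers by μ_θ (3 steps, strictly decreasing):
  μ^(1)=16; μ^(2)=4; μ^(3)=-5

((0, 0, 0, 1); (0, 0, 1, 0); (2, 2, 0, 0))


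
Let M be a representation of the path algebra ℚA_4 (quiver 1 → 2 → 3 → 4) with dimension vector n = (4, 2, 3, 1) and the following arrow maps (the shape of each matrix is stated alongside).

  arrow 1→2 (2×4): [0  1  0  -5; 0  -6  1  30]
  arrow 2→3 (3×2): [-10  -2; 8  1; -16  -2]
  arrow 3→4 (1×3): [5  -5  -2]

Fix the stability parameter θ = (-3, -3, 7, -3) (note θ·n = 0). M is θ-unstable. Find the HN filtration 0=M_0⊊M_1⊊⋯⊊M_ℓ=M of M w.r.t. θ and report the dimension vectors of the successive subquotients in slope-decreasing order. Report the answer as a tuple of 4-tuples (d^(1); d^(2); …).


Interval decomposition of M: I[1,1]^2, I[1,3], I[1,4], I[3,3].
HN type (ℓ=3): μ^(1)=7; μ^(2)=2; μ^(3)=-3

((0, 0, 2, 0); (0, 0, 1, 1); (4, 2, 0, 0))


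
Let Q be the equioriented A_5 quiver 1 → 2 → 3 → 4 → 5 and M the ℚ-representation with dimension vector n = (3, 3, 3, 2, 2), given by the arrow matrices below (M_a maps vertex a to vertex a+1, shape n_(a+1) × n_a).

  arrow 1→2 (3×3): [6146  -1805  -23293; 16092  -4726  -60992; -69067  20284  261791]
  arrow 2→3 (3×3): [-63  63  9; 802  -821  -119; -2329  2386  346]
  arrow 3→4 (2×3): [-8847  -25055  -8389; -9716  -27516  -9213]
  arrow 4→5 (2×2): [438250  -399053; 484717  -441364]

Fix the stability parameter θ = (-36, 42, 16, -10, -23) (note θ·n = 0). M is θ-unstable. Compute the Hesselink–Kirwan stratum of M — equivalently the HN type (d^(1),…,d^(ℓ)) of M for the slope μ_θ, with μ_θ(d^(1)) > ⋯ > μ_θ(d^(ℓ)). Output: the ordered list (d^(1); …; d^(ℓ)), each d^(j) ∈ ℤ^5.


Via rank(M_{q-1}∘⋯∘M_p): M ≅ I[1,2], I[1,3], I[1,5], I[3,5].
μ_θ-semistable layers: μ^(1)=42; μ^(2)=29; μ^(3)=25/4; μ^(4)=-17/3; μ^(5)=-36

((0, 1, 0, 0, 0); (0, 1, 1, 0, 0); (0, 1, 1, 1, 1); (0, 0, 1, 1, 1); (3, 0, 0, 0, 0))


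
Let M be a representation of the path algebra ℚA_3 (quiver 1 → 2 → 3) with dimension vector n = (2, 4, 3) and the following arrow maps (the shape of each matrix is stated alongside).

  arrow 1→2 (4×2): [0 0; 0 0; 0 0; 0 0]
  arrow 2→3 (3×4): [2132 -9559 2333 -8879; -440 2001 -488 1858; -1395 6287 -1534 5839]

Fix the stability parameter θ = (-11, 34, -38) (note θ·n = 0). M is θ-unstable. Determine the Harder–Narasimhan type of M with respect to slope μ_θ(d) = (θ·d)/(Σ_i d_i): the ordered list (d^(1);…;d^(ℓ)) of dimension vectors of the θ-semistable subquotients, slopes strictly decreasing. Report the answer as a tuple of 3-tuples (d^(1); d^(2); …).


Interval decomposition of M: I[1,1]^2, I[2,2], I[2,3]^3.
HN type (ℓ=3): μ^(1)=34; μ^(2)=-2; μ^(3)=-11

((0, 1, 0); (0, 3, 3); (2, 0, 0))


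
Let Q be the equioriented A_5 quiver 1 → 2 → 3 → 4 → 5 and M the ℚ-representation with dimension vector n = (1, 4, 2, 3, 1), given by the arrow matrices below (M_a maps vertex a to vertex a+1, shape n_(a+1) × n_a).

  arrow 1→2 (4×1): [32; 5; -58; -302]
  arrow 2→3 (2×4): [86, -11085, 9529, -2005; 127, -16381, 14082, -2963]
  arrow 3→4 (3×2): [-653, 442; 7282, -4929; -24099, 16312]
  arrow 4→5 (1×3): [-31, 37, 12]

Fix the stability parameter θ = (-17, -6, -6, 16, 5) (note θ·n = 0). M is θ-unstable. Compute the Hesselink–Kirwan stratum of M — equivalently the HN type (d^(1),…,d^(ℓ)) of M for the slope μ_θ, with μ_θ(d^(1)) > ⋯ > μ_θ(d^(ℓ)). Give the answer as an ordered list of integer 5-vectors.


Via rank(M_{q-1}∘⋯∘M_p): M ≅ I[1,5], I[2,2]^2, I[2,4], I[4,4].
μ_θ-semistable layers: μ^(1)=16; μ^(2)=21/2; μ^(3)=-6; μ^(4)=-17

((0, 0, 0, 2, 0); (0, 0, 0, 1, 1); (0, 4, 2, 0, 0); (1, 0, 0, 0, 0))


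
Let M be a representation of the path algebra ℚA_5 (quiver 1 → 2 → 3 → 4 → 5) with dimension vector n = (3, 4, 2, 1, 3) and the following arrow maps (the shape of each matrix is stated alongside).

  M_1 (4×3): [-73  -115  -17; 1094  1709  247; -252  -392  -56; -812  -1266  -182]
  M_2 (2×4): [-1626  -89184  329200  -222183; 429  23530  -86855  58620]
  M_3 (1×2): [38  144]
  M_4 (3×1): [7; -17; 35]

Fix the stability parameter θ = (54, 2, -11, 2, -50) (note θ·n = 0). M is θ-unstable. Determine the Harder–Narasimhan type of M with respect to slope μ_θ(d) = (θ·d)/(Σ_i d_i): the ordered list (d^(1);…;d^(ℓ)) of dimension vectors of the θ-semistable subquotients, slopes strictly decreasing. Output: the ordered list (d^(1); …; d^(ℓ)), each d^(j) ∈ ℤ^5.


Via rank(M_{q-1}∘⋯∘M_p): M ≅ I[1,1], I[1,3], I[1,5], I[2,2]^2, I[5,5]^2.
μ_θ-semistable layers: μ^(1)=54; μ^(2)=15; μ^(3)=2; μ^(4)=-3/5; μ^(5)=-50

((1, 0, 0, 0, 0); (1, 1, 1, 0, 0); (0, 2, 0, 0, 0); (1, 1, 1, 1, 1); (0, 0, 0, 0, 2))


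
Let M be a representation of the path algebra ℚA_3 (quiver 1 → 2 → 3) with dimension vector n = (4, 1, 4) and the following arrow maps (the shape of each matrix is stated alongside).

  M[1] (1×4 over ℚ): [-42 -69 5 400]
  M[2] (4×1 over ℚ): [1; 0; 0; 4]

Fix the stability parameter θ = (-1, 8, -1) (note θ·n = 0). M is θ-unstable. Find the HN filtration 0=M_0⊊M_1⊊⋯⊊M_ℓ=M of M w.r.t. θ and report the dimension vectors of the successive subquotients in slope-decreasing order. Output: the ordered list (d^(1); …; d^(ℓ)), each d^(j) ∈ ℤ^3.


Barcode: M ≅ I[1,1]^3, I[1,3], I[3,3]^3. HN layers by μ_θ (2 steps, strictly decreasing):
  μ^(1)=7/2; μ^(2)=-1

((0, 1, 1); (4, 0, 3))


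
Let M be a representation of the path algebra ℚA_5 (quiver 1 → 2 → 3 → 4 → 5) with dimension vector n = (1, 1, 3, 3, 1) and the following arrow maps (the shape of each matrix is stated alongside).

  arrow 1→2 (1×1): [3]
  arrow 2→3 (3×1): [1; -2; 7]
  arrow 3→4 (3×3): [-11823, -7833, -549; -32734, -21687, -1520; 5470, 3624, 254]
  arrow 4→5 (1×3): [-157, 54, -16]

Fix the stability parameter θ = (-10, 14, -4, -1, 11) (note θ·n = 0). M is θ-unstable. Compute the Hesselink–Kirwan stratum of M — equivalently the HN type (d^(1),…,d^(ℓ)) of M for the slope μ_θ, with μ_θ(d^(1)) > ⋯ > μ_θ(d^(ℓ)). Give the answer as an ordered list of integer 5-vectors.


Via rank(M_{q-1}∘⋯∘M_p): M ≅ I[1,3], I[3,4], I[3,5], I[4,4].
μ_θ-semistable layers: μ^(1)=11; μ^(2)=5; μ^(3)=-1; μ^(4)=-4; μ^(5)=-10

((0, 0, 0, 0, 1); (0, 1, 1, 0, 0); (0, 0, 0, 3, 0); (0, 0, 2, 0, 0); (1, 0, 0, 0, 0))


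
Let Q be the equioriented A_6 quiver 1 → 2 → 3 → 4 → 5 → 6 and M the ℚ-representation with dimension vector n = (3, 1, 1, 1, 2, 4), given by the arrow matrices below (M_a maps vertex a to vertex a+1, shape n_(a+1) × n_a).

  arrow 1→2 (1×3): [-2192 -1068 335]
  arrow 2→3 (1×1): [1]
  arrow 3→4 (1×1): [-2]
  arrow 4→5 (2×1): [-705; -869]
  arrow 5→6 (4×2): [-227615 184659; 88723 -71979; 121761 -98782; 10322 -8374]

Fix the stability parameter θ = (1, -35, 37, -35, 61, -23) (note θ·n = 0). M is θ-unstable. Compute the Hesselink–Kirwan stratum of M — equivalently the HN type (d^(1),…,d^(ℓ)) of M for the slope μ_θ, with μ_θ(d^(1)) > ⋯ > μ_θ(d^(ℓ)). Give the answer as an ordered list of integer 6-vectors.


Interval decomposition of M: I[1,1]^2, I[1,6], I[5,6], I[6,6]^2.
HN type (ℓ=4): μ^(1)=19; μ^(2)=1; μ^(3)=-17; μ^(4)=-23

((0, 0, 0, 0, 2, 2); (2, 0, 1, 1, 0, 0); (1, 1, 0, 0, 0, 0); (0, 0, 0, 0, 0, 2))


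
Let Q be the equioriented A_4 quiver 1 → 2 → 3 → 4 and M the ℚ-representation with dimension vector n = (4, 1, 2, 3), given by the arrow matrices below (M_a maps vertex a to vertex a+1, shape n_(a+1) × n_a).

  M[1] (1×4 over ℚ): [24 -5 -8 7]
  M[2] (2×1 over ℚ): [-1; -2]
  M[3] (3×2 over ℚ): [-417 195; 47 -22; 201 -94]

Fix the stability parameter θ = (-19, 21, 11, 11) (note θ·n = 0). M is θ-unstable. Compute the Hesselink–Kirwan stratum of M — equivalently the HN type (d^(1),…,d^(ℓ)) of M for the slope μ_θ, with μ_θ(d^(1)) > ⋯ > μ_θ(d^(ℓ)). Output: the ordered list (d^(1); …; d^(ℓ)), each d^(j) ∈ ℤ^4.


Interval decomposition of M: I[1,1]^3, I[1,4], I[3,4], I[4,4].
HN type (ℓ=3): μ^(1)=43/3; μ^(2)=11; μ^(3)=-19

((0, 1, 1, 1); (0, 0, 1, 2); (4, 0, 0, 0))


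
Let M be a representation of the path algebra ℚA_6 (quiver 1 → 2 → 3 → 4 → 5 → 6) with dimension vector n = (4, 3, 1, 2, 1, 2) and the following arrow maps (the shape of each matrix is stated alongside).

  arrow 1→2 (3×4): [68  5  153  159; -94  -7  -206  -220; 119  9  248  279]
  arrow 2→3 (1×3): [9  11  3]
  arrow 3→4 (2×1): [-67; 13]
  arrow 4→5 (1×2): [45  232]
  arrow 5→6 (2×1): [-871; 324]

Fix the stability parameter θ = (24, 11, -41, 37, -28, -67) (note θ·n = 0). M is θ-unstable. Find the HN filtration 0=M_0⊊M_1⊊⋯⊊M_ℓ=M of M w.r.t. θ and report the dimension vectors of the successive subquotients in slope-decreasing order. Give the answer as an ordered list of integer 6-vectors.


Interval decomposition of M: I[1,1], I[1,2]^2, I[1,6], I[4,4], I[6,6].
HN type (ℓ=5): μ^(1)=37; μ^(2)=24; μ^(3)=35/2; μ^(4)=-32/3; μ^(5)=-67

((0, 0, 0, 1, 0, 0); (1, 0, 0, 0, 0, 0); (2, 2, 0, 0, 0, 0); (1, 1, 1, 1, 1, 1); (0, 0, 0, 0, 0, 1))


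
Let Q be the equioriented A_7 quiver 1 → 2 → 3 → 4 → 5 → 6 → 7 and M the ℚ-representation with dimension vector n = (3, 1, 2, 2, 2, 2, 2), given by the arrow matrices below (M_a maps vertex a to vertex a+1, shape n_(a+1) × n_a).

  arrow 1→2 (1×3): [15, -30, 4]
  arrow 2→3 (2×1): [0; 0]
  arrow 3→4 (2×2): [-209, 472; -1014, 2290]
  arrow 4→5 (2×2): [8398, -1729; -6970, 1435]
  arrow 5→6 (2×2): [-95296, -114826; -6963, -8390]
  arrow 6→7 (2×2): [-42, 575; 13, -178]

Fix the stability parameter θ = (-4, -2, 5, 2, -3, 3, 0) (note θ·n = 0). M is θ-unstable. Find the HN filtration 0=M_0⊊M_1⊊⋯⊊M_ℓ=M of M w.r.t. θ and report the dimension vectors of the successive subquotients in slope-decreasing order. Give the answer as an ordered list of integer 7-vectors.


Barcode: M ≅ I[1,1]^2, I[1,2], I[3,4], I[3,7], I[5,7]. HN layers by μ_θ (6 steps, strictly decreasing):
  μ^(1)=7/2; μ^(2)=3/2; μ^(3)=4/3; μ^(4)=-2; μ^(5)=-3; μ^(6)=-4

((0, 0, 1, 1, 0, 0, 0); (0, 0, 0, 0, 0, 2, 2); (0, 0, 1, 1, 1, 0, 0); (0, 1, 0, 0, 0, 0, 0); (0, 0, 0, 0, 1, 0, 0); (3, 0, 0, 0, 0, 0, 0))


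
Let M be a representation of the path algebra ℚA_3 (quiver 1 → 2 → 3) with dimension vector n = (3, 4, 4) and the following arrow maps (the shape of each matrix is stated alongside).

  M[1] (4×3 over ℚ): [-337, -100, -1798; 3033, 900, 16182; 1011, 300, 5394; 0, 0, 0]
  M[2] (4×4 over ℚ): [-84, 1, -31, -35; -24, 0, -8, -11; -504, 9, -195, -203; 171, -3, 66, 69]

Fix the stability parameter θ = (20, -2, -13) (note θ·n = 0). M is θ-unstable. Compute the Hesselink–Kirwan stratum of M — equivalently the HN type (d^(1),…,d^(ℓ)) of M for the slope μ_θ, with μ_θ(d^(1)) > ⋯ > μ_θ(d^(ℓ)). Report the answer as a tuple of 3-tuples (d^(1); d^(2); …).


Interval decomposition of M: I[1,1]^2, I[1,2], I[2,3]^3, I[3,3].
HN type (ℓ=4): μ^(1)=20; μ^(2)=9; μ^(3)=-15/2; μ^(4)=-13

((2, 0, 0); (1, 1, 0); (0, 3, 3); (0, 0, 1))


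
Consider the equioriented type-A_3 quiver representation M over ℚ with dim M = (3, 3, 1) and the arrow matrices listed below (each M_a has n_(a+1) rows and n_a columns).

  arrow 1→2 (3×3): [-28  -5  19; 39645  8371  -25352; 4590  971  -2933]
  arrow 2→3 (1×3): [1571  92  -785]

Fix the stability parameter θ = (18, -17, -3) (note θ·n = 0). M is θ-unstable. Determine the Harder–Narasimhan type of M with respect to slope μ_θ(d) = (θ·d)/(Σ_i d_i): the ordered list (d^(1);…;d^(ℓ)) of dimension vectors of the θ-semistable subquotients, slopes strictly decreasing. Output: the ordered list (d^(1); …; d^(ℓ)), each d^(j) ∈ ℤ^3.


Barcode: M ≅ I[1,2]^2, I[1,3]. HN layers by μ_θ (2 steps, strictly decreasing):
  μ^(1)=1/2; μ^(2)=-2/3

((2, 2, 0); (1, 1, 1))


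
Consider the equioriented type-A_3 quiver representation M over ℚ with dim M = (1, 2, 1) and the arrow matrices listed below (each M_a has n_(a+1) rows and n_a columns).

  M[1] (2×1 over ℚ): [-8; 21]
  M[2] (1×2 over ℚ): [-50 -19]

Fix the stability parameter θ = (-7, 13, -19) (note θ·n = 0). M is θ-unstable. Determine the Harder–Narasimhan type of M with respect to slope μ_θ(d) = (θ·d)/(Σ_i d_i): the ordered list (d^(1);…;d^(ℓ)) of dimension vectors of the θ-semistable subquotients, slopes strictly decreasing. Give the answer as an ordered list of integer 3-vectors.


Via rank(M_{q-1}∘⋯∘M_p): M ≅ I[1,3], I[2,2].
μ_θ-semistable layers: μ^(1)=13; μ^(2)=-3; μ^(3)=-7

((0, 1, 0); (0, 1, 1); (1, 0, 0))


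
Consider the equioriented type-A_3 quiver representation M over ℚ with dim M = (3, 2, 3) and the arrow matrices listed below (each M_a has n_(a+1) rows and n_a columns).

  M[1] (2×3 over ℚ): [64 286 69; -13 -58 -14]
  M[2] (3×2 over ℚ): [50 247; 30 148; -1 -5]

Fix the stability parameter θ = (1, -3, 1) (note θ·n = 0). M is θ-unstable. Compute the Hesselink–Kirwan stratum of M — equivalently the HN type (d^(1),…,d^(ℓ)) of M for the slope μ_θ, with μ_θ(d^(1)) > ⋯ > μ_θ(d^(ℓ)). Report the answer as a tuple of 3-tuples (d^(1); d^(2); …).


Via rank(M_{q-1}∘⋯∘M_p): M ≅ I[1,1], I[1,3]^2, I[3,3].
μ_θ-semistable layers: μ^(1)=1; μ^(2)=-1

((1, 0, 3); (2, 2, 0))


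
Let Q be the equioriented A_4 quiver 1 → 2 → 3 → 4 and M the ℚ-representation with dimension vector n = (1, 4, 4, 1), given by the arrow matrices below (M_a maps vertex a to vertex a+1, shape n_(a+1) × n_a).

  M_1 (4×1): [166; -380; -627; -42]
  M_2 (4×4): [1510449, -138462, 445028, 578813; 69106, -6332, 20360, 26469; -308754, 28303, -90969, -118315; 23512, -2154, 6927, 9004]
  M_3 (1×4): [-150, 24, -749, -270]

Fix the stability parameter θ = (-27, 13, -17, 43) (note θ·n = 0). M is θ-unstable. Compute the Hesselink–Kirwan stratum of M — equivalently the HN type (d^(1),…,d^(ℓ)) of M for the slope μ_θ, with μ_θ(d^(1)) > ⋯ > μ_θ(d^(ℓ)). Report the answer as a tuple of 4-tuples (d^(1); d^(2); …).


Barcode: M ≅ I[1,4], I[2,3]^3. HN layers by μ_θ (3 steps, strictly decreasing):
  μ^(1)=43; μ^(2)=-2; μ^(3)=-27

((0, 0, 0, 1); (0, 4, 4, 0); (1, 0, 0, 0))
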